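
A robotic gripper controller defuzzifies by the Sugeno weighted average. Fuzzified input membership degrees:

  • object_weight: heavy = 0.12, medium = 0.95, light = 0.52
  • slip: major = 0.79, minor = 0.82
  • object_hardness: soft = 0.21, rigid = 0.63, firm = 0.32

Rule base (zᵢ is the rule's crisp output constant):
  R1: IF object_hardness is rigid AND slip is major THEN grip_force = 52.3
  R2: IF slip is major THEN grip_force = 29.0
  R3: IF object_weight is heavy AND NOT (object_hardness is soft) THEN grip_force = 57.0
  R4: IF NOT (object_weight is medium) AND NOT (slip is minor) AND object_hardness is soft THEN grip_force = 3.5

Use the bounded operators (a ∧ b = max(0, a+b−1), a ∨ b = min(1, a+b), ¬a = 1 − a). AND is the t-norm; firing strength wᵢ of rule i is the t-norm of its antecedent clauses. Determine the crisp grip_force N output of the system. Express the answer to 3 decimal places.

R1 (z=52.3): rigid=0.63, major=0.79; AND[max(0, a+b−1)] → w = 0.42
R2 (z=29.0): major=0.79 → w = 0.79
R3 (z=57.0): heavy=0.12, ¬soft=1−0.21=0.79; AND[max(0, a+b−1)] → w = 0.00
R4 (z=3.5): ¬medium=1−0.95=0.05, ¬minor=1−0.82=0.18, soft=0.21; AND[max(0, a+b−1)] → w = 0.00
Weighted average = (0.42·52.3 + 0.79·29.0 + 0.00·57.0 + 0.00·3.5) / (0.42 + 0.79 + 0.00 + 0.00)
  = 44.8760 / 1.2100 = 37.088

37.088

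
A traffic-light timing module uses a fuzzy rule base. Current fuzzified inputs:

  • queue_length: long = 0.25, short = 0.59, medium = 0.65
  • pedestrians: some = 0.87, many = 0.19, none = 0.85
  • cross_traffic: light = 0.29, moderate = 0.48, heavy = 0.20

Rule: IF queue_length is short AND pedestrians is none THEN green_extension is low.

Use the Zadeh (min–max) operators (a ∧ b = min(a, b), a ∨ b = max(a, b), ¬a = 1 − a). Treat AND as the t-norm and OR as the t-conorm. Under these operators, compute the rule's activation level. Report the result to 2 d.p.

firing strength: short=0.59, none=0.85; AND[min(a, b)] → w = 0.59

0.59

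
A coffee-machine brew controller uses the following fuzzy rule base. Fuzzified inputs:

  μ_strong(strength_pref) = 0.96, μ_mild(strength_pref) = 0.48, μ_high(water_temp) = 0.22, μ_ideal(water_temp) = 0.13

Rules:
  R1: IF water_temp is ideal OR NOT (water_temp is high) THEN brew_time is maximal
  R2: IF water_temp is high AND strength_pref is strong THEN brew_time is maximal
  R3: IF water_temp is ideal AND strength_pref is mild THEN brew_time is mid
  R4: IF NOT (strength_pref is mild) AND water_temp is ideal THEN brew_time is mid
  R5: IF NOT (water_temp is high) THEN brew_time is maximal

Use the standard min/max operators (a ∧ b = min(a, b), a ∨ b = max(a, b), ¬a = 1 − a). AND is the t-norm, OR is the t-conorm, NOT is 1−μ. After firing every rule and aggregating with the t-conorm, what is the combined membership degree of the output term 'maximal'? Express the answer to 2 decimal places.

R1: ideal=0.13, ¬high=1−0.22=0.78; OR[max(a, b)] → w = 0.78
R2: high=0.22, strong=0.96; AND[min(a, b)] → w = 0.22
R3: ideal=0.13, mild=0.48; AND[min(a, b)] → w = 0.13
R4: ¬mild=1−0.48=0.52, ideal=0.13; AND[min(a, b)] → w = 0.13
R5: ¬high=1−0.22=0.78 → w = 0.78
Rules with consequent 'maximal': {R1, R2, R5} → strengths 0.78, 0.22, 0.78
Aggregate via t-conorm [max(a, b)]: 0.78

0.78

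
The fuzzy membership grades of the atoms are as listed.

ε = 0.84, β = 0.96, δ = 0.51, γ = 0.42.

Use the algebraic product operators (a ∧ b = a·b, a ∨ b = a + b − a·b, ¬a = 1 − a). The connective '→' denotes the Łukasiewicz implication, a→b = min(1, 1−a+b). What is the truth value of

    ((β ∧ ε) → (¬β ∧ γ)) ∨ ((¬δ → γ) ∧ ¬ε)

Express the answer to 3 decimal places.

β ∧ ε = a·b on (0.9600, 0.8400) = 0.8064
¬β = 1 − 0.9600 = 0.0400
¬β ∧ γ = a·b on (0.0400, 0.4200) = 0.0168
(β ∧ ε) → (¬β ∧ γ)  [Łukasiewicz: min(1, 1−a+b)] with a=0.8064, b=0.0168 → 0.2104
¬δ = 1 − 0.5100 = 0.4900
¬δ → γ  [Łukasiewicz: min(1, 1−a+b)] with a=0.4900, b=0.4200 → 0.9300
¬ε = 1 − 0.8400 = 0.1600
(¬δ → γ) ∧ ¬ε = a·b on (0.9300, 0.1600) = 0.1488
((β ∧ ε) → (¬β ∧ γ)) ∨ ((¬δ → γ) ∧ ¬ε) = a + b − a·b on (0.2104, 0.1488) = 0.3279

0.328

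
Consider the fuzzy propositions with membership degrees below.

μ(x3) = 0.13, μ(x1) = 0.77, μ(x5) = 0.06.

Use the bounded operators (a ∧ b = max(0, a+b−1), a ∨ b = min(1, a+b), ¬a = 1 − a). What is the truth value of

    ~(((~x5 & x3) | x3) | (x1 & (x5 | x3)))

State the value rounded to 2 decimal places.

~x5 = 1 − 0.06 = 0.94
~x5 & x3 = max(0, a+b−1) on (0.94, 0.13) = 0.07
(~x5 & x3) | x3 = min(1, a+b) on (0.07, 0.13) = 0.20
x5 | x3 = min(1, a+b) on (0.06, 0.13) = 0.19
x1 & (x5 | x3) = max(0, a+b−1) on (0.77, 0.19) = 0.00
((~x5 & x3) | x3) | (x1 & (x5 | x3)) = min(1, a+b) on (0.20, 0.00) = 0.20
~(((~x5 & x3) | x3) | (x1 & (x5 | x3))) = 1 − 0.20 = 0.80

0.80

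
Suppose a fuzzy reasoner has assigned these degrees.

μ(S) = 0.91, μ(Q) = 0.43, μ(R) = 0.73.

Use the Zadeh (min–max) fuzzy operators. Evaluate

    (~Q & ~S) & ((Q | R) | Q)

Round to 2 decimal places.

~Q = 1 − 0.43 = 0.57
~S = 1 − 0.91 = 0.09
~Q & ~S = min(a, b) on (0.57, 0.09) = 0.09
Q | R = max(a, b) on (0.43, 0.73) = 0.73
(Q | R) | Q = max(a, b) on (0.73, 0.43) = 0.73
(~Q & ~S) & ((Q | R) | Q) = min(a, b) on (0.09, 0.73) = 0.09

0.09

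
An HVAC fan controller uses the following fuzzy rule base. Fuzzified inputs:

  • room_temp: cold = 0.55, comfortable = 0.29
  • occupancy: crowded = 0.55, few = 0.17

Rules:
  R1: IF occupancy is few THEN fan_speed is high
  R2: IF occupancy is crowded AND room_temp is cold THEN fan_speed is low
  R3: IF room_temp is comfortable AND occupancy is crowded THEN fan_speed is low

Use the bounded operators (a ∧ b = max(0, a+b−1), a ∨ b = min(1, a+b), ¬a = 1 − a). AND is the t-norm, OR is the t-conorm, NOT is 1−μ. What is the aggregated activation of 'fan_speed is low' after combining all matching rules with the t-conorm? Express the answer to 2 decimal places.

0.10

R1: few=0.17 → w = 0.17
R2: crowded=0.55, cold=0.55; AND[max(0, a+b−1)] → w = 0.10
R3: comfortable=0.29, crowded=0.55; AND[max(0, a+b−1)] → w = 0.00
Rules with consequent 'low': {R2, R3} → strengths 0.10, 0.00
Aggregate via t-conorm [min(1, a+b)]: 0.10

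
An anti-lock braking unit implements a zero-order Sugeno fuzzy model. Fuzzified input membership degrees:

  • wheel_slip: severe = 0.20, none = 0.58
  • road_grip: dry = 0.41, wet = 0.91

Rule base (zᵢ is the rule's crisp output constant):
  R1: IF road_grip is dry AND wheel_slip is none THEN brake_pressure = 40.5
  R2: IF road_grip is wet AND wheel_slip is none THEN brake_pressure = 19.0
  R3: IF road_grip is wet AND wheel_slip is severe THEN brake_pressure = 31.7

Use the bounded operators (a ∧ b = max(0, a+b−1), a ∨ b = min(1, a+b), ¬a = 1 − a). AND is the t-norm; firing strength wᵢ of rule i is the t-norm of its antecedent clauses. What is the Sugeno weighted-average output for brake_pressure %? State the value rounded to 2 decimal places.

21.33

R1 (z=40.5): dry=0.41, none=0.58; AND[max(0, a+b−1)] → w = 0.00
R2 (z=19.0): wet=0.91, none=0.58; AND[max(0, a+b−1)] → w = 0.49
R3 (z=31.7): wet=0.91, severe=0.20; AND[max(0, a+b−1)] → w = 0.11
Weighted average = (0.00·40.5 + 0.49·19.0 + 0.11·31.7) / (0.00 + 0.49 + 0.11)
  = 12.7970 / 0.6000 = 21.33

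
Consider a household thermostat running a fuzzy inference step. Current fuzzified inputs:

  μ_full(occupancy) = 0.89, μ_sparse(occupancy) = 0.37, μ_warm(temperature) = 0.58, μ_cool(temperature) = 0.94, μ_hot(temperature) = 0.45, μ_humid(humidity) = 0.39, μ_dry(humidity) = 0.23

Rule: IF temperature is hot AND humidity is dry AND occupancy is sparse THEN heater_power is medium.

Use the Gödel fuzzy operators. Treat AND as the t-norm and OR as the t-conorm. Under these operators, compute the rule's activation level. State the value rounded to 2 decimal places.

0.23

firing strength: hot=0.45, dry=0.23, sparse=0.37; AND[min(a, b)] → w = 0.23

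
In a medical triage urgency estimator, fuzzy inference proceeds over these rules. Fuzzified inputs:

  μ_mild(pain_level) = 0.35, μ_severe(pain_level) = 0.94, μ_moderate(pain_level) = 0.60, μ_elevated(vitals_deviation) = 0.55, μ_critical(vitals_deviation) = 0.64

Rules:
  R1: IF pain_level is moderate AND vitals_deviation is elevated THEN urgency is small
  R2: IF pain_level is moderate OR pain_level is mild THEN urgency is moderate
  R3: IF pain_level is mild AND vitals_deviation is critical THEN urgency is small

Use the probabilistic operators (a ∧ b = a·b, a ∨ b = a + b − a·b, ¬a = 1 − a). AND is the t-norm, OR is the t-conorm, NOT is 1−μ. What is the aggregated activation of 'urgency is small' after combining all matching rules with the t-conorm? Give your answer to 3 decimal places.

0.480

R1: moderate=0.60, elevated=0.55; AND[a·b] → w = 0.3300
R2: moderate=0.60, mild=0.35; OR[a + b − a·b] → w = 0.7400
R3: mild=0.35, critical=0.64; AND[a·b] → w = 0.2240
Rules with consequent 'small': {R1, R3} → strengths 0.3300, 0.2240
Aggregate via t-conorm [a + b − a·b]: 0.4801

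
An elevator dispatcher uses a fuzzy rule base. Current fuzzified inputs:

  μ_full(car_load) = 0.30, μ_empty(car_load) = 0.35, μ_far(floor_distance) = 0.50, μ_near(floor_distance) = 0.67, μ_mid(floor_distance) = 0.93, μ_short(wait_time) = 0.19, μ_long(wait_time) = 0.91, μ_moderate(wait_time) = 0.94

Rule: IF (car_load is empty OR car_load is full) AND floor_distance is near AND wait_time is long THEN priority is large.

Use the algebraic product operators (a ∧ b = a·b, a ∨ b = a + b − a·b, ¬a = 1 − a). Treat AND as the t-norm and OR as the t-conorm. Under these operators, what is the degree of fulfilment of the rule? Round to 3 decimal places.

firing strength: (empty=0.35 OR full=0.30) = 0.5450; AND[a·b] with near=0.67, long=0.91 → w = 0.3323

0.332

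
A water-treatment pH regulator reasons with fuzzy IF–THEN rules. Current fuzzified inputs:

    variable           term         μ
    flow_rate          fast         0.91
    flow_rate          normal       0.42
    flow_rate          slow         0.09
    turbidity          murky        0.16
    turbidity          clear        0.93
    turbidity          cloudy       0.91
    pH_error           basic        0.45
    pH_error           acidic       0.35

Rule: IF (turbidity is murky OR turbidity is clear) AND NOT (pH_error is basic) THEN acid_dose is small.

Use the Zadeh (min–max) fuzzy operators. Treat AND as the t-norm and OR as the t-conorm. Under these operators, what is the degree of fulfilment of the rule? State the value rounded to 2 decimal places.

0.55

firing strength: (murky=0.16 OR clear=0.93) = 0.93; AND[min(a, b)] with ¬basic=1−0.45=0.55 → w = 0.55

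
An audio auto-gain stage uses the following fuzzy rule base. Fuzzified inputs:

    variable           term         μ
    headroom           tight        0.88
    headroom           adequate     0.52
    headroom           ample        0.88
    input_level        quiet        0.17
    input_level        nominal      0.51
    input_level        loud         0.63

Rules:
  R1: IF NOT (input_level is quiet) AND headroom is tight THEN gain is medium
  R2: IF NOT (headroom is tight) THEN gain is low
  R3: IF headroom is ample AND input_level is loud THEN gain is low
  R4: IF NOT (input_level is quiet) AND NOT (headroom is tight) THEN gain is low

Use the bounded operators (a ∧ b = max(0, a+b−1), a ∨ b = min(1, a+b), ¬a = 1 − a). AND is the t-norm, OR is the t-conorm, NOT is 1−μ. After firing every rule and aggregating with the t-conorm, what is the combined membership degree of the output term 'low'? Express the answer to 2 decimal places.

R1: ¬quiet=1−0.17=0.83, tight=0.88; AND[max(0, a+b−1)] → w = 0.71
R2: ¬tight=1−0.88=0.12 → w = 0.12
R3: ample=0.88, loud=0.63; AND[max(0, a+b−1)] → w = 0.51
R4: ¬quiet=1−0.17=0.83, ¬tight=1−0.88=0.12; AND[max(0, a+b−1)] → w = 0.00
Rules with consequent 'low': {R2, R3, R4} → strengths 0.12, 0.51, 0.00
Aggregate via t-conorm [min(1, a+b)]: 0.63

0.63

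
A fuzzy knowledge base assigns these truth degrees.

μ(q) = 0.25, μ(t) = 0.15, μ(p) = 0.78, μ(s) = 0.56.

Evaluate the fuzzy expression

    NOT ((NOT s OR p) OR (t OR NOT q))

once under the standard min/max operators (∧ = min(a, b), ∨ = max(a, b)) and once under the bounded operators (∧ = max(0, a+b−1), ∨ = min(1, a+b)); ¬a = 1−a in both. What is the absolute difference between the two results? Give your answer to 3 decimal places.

Under standard min/max:
  NOT s = 1 − 0.56 = 0.44
  NOT s OR p = max(a, b) on (0.44, 0.78) = 0.78
  NOT q = 1 − 0.25 = 0.75
  t OR NOT q = max(a, b) on (0.15, 0.75) = 0.75
  (NOT s OR p) OR (t OR NOT q) = max(a, b) on (0.78, 0.75) = 0.78
  NOT ((NOT s OR p) OR (t OR NOT q)) = 1 − 0.78 = 0.22
  → value = 0.2200
Under bounded:
  NOT s = 1 − 0.56 = 0.44
  NOT s OR p = min(1, a+b) on (0.44, 0.78) = 1.00
  NOT q = 1 − 0.25 = 0.75
  t OR NOT q = min(1, a+b) on (0.15, 0.75) = 0.90
  (NOT s OR p) OR (t OR NOT q) = min(1, a+b) on (1.00, 0.90) = 1.00
  NOT ((NOT s OR p) OR (t OR NOT q)) = 1 − 1.00 = 0.00
  → value = 0.0000
|0.2200 − 0.0000| = 0.220

0.220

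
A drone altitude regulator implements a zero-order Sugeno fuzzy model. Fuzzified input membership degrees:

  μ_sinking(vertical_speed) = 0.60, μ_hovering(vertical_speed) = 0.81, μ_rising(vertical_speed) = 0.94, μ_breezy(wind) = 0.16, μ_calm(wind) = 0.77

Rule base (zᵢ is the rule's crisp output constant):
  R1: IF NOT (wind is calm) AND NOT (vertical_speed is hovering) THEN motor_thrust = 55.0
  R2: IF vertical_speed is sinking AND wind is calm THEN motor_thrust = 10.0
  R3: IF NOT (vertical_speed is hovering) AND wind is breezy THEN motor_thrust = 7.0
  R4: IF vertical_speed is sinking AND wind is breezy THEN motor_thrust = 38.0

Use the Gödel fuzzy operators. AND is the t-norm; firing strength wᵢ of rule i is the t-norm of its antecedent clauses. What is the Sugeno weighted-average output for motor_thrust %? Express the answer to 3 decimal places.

R1 (z=55.0): ¬calm=1−0.77=0.23, ¬hovering=1−0.81=0.19; AND[min(a, b)] → w = 0.19
R2 (z=10.0): sinking=0.60, calm=0.77; AND[min(a, b)] → w = 0.60
R3 (z=7.0): ¬hovering=1−0.81=0.19, breezy=0.16; AND[min(a, b)] → w = 0.16
R4 (z=38.0): sinking=0.60, breezy=0.16; AND[min(a, b)] → w = 0.16
Weighted average = (0.19·55.0 + 0.60·10.0 + 0.16·7.0 + 0.16·38.0) / (0.19 + 0.60 + 0.16 + 0.16)
  = 23.6500 / 1.1100 = 21.306

21.306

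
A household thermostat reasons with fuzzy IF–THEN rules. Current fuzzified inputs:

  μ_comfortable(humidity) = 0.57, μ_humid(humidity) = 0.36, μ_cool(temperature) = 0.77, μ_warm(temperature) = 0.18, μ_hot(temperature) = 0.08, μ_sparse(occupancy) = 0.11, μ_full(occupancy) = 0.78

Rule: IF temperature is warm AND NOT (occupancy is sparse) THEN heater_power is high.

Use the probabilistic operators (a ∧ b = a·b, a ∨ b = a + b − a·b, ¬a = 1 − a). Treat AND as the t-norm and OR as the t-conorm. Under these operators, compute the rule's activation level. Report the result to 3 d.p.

firing strength: warm=0.18, ¬sparse=1−0.11=0.89; AND[a·b] → w = 0.1602

0.160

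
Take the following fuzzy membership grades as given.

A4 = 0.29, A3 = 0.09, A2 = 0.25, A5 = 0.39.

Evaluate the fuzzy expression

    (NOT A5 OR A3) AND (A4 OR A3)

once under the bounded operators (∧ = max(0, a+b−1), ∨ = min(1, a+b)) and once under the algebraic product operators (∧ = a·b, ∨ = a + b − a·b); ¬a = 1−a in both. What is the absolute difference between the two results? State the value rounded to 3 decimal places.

0.148

Under bounded:
  NOT A5 = 1 − 0.39 = 0.61
  NOT A5 OR A3 = min(1, a+b) on (0.61, 0.09) = 0.70
  A4 OR A3 = min(1, a+b) on (0.29, 0.09) = 0.38
  (NOT A5 OR A3) AND (A4 OR A3) = max(0, a+b−1) on (0.70, 0.38) = 0.08
  → value = 0.0800
Under algebraic product:
  NOT A5 = 1 − 0.3900 = 0.6100
  NOT A5 OR A3 = a + b − a·b on (0.6100, 0.0900) = 0.6451
  A4 OR A3 = a + b − a·b on (0.2900, 0.0900) = 0.3539
  (NOT A5 OR A3) AND (A4 OR A3) = a·b on (0.6451, 0.3539) = 0.2283
  → value = 0.2283
|0.0800 − 0.2283| = 0.148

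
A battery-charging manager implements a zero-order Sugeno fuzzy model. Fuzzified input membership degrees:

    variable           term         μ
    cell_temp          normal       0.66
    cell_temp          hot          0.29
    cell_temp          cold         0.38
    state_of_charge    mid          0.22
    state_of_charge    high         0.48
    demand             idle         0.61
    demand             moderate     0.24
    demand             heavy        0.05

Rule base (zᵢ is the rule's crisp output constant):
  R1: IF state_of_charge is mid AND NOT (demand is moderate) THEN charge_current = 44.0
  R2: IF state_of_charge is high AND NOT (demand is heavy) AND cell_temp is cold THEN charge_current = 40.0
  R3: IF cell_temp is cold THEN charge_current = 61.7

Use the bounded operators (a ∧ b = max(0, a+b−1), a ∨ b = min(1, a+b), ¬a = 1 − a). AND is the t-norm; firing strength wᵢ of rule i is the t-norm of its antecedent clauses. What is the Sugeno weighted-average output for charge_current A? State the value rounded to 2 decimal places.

61.70

R1 (z=44.0): mid=0.22, ¬moderate=1−0.24=0.76; AND[max(0, a+b−1)] → w = 0.00
R2 (z=40.0): high=0.48, ¬heavy=1−0.05=0.95, cold=0.38; AND[max(0, a+b−1)] → w = 0.00
R3 (z=61.7): cold=0.38 → w = 0.38
Weighted average = (0.00·44.0 + 0.00·40.0 + 0.38·61.7) / (0.00 + 0.00 + 0.38)
  = 23.4460 / 0.3800 = 61.70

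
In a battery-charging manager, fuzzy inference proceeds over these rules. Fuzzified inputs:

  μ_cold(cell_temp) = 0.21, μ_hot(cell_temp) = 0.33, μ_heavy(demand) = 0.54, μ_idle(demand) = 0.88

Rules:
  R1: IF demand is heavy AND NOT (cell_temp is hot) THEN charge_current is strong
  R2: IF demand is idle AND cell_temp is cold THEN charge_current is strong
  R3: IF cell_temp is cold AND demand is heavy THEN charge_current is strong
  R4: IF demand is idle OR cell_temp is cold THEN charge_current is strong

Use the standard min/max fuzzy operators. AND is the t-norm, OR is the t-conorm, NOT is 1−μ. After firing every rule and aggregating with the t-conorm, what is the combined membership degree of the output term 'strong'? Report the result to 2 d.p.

0.88

R1: heavy=0.54, ¬hot=1−0.33=0.67; AND[min(a, b)] → w = 0.54
R2: idle=0.88, cold=0.21; AND[min(a, b)] → w = 0.21
R3: cold=0.21, heavy=0.54; AND[min(a, b)] → w = 0.21
R4: idle=0.88, cold=0.21; OR[max(a, b)] → w = 0.88
Rules with consequent 'strong': {R1, R2, R3, R4} → strengths 0.54, 0.21, 0.21, 0.88
Aggregate via t-conorm [max(a, b)]: 0.88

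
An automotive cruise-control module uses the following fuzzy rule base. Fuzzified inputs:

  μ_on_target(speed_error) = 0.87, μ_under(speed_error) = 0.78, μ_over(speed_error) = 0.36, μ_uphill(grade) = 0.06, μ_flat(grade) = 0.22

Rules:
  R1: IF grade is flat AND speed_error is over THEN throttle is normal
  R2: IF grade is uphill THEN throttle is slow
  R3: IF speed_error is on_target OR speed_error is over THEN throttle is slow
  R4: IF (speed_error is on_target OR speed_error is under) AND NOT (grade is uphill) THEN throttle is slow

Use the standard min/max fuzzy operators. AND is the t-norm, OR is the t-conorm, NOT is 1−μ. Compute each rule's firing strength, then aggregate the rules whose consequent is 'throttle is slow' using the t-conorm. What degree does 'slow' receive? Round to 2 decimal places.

0.87

R1: flat=0.22, over=0.36; AND[min(a, b)] → w = 0.22
R2: uphill=0.06 → w = 0.06
R3: on_target=0.87, over=0.36; OR[max(a, b)] → w = 0.87
R4: (on_target=0.87 OR under=0.78) = 0.87; AND[min(a, b)] with ¬uphill=1−0.06=0.94 → w = 0.87
Rules with consequent 'slow': {R2, R3, R4} → strengths 0.06, 0.87, 0.87
Aggregate via t-conorm [max(a, b)]: 0.87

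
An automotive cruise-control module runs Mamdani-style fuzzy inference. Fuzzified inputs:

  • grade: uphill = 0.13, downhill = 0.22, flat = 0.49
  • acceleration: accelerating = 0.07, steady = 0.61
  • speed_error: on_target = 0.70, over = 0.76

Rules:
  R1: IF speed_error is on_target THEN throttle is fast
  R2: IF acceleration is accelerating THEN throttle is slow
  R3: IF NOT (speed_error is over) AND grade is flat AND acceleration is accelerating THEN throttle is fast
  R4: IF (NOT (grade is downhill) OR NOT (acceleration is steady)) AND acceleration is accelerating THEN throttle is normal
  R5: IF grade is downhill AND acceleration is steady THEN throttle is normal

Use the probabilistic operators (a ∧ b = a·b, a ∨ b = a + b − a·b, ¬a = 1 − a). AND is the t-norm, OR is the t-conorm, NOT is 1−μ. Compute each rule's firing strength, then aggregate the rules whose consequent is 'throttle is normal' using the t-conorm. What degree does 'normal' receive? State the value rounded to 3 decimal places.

R1: on_target=0.70 → w = 0.7000
R2: accelerating=0.07 → w = 0.0700
R3: ¬over=1−0.76=0.24, flat=0.49, accelerating=0.07; AND[a·b] → w = 0.0082
R4: (¬downhill=1−0.22=0.78 OR ¬steady=1−0.61=0.39) = 0.8658; AND[a·b] with accelerating=0.07 → w = 0.0606
R5: downhill=0.22, steady=0.61; AND[a·b] → w = 0.1342
Rules with consequent 'normal': {R4, R5} → strengths 0.0606, 0.1342
Aggregate via t-conorm [a + b − a·b]: 0.1867

0.187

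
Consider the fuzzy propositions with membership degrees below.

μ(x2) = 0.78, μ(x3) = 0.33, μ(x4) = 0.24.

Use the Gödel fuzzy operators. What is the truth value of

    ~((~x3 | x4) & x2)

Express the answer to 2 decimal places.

~x3 = 1 − 0.33 = 0.67
~x3 | x4 = max(a, b) on (0.67, 0.24) = 0.67
(~x3 | x4) & x2 = min(a, b) on (0.67, 0.78) = 0.67
~((~x3 | x4) & x2) = 1 − 0.67 = 0.33

0.33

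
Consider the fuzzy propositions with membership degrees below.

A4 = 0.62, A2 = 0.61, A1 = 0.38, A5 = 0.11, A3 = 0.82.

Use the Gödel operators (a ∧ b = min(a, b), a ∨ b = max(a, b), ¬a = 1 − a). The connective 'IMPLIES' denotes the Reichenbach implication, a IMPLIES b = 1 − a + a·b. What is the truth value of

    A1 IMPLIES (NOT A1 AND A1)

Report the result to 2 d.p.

0.76

NOT A1 = 1 − 0.38 = 0.62
NOT A1 AND A1 = min(a, b) on (0.62, 0.38) = 0.38
A1 IMPLIES (NOT A1 AND A1)  [Reichenbach: 1 − a + a·b] with a=0.38, b=0.38 → 0.76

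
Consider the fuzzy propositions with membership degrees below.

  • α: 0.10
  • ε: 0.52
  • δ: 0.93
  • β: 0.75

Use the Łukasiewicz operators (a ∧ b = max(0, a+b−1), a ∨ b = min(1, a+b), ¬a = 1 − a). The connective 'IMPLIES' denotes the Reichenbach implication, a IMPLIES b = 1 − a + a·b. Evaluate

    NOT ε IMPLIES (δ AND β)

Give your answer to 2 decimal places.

0.85

NOT ε = 1 − 0.52 = 0.48
δ AND β = max(0, a+b−1) on (0.93, 0.75) = 0.68
NOT ε IMPLIES (δ AND β)  [Reichenbach: 1 − a + a·b] with a=0.48, b=0.68 → 0.85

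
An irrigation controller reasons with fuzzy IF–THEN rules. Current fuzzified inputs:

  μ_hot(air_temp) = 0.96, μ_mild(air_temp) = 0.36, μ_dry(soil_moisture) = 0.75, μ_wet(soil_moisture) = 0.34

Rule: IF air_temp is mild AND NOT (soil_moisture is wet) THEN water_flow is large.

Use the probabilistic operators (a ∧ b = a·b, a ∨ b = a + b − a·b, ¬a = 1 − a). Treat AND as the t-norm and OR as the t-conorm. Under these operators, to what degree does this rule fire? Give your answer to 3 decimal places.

0.238

firing strength: mild=0.36, ¬wet=1−0.34=0.66; AND[a·b] → w = 0.2376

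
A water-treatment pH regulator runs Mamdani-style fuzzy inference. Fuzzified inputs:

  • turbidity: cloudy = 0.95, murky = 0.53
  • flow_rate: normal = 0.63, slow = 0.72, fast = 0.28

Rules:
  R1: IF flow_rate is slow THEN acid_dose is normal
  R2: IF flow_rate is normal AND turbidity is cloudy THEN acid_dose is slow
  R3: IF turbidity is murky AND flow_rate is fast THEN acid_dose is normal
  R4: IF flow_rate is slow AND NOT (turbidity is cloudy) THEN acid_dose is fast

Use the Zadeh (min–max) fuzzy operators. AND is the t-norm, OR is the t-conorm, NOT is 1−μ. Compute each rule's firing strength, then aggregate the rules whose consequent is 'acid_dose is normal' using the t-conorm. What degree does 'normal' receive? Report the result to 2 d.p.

0.72

R1: slow=0.72 → w = 0.72
R2: normal=0.63, cloudy=0.95; AND[min(a, b)] → w = 0.63
R3: murky=0.53, fast=0.28; AND[min(a, b)] → w = 0.28
R4: slow=0.72, ¬cloudy=1−0.95=0.05; AND[min(a, b)] → w = 0.05
Rules with consequent 'normal': {R1, R3} → strengths 0.72, 0.28
Aggregate via t-conorm [max(a, b)]: 0.72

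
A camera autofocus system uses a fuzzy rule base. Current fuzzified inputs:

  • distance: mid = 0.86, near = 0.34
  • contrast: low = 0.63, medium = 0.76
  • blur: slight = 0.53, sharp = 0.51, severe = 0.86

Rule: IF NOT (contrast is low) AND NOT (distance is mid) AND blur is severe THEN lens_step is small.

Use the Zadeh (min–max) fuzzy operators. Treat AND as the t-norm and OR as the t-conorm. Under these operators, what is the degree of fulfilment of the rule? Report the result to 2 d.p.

firing strength: ¬low=1−0.63=0.37, ¬mid=1−0.86=0.14, severe=0.86; AND[min(a, b)] → w = 0.14

0.14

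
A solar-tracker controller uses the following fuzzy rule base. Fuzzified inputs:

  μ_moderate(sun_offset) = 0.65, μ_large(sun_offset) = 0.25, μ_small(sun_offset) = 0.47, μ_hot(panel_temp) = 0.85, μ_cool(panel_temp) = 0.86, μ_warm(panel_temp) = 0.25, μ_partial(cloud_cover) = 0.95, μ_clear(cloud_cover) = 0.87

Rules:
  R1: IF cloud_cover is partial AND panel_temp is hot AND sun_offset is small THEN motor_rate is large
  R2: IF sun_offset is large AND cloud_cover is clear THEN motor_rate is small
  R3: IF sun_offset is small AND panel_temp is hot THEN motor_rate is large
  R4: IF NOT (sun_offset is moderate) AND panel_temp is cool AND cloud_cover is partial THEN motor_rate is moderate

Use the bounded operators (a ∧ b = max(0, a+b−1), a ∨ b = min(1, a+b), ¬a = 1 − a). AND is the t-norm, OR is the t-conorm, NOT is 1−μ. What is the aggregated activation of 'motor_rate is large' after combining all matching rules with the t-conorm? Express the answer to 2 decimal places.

R1: partial=0.95, hot=0.85, small=0.47; AND[max(0, a+b−1)] → w = 0.27
R2: large=0.25, clear=0.87; AND[max(0, a+b−1)] → w = 0.12
R3: small=0.47, hot=0.85; AND[max(0, a+b−1)] → w = 0.32
R4: ¬moderate=1−0.65=0.35, cool=0.86, partial=0.95; AND[max(0, a+b−1)] → w = 0.16
Rules with consequent 'large': {R1, R3} → strengths 0.27, 0.32
Aggregate via t-conorm [min(1, a+b)]: 0.59

0.59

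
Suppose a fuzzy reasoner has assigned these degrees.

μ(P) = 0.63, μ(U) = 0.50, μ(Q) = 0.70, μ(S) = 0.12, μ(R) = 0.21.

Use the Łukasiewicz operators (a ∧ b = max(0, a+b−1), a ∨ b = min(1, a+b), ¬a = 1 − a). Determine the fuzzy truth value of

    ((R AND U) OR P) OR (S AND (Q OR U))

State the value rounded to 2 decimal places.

0.75

R AND U = max(0, a+b−1) on (0.21, 0.50) = 0.00
(R AND U) OR P = min(1, a+b) on (0.00, 0.63) = 0.63
Q OR U = min(1, a+b) on (0.70, 0.50) = 1.00
S AND (Q OR U) = max(0, a+b−1) on (0.12, 1.00) = 0.12
((R AND U) OR P) OR (S AND (Q OR U)) = min(1, a+b) on (0.63, 0.12) = 0.75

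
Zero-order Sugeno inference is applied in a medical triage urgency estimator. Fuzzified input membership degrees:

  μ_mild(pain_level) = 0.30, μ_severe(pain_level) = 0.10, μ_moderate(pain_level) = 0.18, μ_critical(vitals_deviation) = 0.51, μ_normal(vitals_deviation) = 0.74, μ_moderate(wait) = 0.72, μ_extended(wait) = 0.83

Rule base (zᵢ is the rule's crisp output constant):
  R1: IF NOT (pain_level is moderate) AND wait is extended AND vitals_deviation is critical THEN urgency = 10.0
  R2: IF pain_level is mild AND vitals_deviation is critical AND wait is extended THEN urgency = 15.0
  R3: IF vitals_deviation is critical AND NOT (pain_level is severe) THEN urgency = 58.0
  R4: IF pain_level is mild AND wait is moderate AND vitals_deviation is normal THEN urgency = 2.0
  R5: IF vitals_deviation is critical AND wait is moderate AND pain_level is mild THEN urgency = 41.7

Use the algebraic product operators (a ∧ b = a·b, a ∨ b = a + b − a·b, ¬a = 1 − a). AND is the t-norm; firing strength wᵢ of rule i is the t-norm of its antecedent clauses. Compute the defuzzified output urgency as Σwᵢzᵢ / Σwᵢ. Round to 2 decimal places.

30.68

R1 (z=10.0): ¬moderate=1−0.18=0.82, extended=0.83, critical=0.51; AND[a·b] → w = 0.3471
R2 (z=15.0): mild=0.30, critical=0.51, extended=0.83; AND[a·b] → w = 0.1270
R3 (z=58.0): critical=0.51, ¬severe=1−0.10=0.90; AND[a·b] → w = 0.4590
R4 (z=2.0): mild=0.30, moderate=0.72, normal=0.74; AND[a·b] → w = 0.1598
R5 (z=41.7): critical=0.51, moderate=0.72, mild=0.30; AND[a·b] → w = 0.1102
Weighted average = (0.3471·10.0 + 0.1270·15.0 + 0.4590·58.0 + 0.1598·2.0 + 0.1102·41.7) / (0.3471 + 0.1270 + 0.4590 + 0.1598 + 0.1102)
  = 36.9113 / 1.2031 = 30.68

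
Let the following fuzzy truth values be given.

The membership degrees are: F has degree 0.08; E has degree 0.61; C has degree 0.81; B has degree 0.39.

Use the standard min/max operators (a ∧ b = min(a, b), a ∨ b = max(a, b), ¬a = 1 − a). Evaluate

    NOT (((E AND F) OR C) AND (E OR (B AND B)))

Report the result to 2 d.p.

0.39

E AND F = min(a, b) on (0.61, 0.08) = 0.08
(E AND F) OR C = max(a, b) on (0.08, 0.81) = 0.81
B AND B = min(a, b) on (0.39, 0.39) = 0.39
E OR (B AND B) = max(a, b) on (0.61, 0.39) = 0.61
((E AND F) OR C) AND (E OR (B AND B)) = min(a, b) on (0.81, 0.61) = 0.61
NOT (((E AND F) OR C) AND (E OR (B AND B))) = 1 − 0.61 = 0.39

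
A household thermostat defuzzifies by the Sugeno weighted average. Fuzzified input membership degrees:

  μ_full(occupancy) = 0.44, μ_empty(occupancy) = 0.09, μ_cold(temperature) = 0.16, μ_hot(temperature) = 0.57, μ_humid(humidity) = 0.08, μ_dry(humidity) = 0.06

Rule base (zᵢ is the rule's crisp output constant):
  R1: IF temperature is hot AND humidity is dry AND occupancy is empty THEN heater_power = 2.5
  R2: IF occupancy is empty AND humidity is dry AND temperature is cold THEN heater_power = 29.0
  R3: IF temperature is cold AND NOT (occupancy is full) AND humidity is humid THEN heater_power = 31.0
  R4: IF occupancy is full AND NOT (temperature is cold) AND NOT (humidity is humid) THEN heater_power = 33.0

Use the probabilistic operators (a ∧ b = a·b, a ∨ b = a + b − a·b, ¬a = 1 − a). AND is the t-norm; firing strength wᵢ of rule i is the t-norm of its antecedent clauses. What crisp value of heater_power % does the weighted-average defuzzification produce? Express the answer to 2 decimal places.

R1 (z=2.5): hot=0.57, dry=0.06, empty=0.09; AND[a·b] → w = 0.0031
R2 (z=29.0): empty=0.09, dry=0.06, cold=0.16; AND[a·b] → w = 0.0009
R3 (z=31.0): cold=0.16, ¬full=1−0.44=0.56, humid=0.08; AND[a·b] → w = 0.0072
R4 (z=33.0): full=0.44, ¬cold=1−0.16=0.84, ¬humid=1−0.08=0.92; AND[a·b] → w = 0.3400
Weighted average = (0.0031·2.5 + 0.0009·29.0 + 0.0072·31.0 + 0.3400·33.0) / (0.0031 + 0.0009 + 0.0072 + 0.3400)
  = 11.4760 / 0.3511 = 32.68

32.68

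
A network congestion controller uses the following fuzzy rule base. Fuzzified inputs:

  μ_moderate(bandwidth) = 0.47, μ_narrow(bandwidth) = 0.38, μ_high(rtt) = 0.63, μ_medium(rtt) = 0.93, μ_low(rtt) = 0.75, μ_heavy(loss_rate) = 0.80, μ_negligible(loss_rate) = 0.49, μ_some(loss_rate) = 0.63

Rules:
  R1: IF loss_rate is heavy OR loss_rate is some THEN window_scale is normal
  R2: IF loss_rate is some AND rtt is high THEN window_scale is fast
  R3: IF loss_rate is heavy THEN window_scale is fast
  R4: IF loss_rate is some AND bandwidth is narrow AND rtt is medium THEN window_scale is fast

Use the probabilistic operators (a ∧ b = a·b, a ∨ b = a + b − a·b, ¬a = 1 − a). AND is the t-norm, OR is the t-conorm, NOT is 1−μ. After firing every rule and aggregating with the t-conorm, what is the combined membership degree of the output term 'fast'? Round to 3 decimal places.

R1: heavy=0.80, some=0.63; OR[a + b − a·b] → w = 0.9260
R2: some=0.63, high=0.63; AND[a·b] → w = 0.3969
R3: heavy=0.80 → w = 0.8000
R4: some=0.63, narrow=0.38, medium=0.93; AND[a·b] → w = 0.2226
Rules with consequent 'fast': {R2, R3, R4} → strengths 0.3969, 0.8000, 0.2226
Aggregate via t-conorm [a + b − a·b]: 0.9062

0.906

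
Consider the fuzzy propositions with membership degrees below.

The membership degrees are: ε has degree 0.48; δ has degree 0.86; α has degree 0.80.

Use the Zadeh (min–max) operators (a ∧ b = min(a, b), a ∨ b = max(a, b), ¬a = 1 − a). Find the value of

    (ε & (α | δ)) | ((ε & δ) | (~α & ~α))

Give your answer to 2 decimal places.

α | δ = max(a, b) on (0.80, 0.86) = 0.86
ε & (α | δ) = min(a, b) on (0.48, 0.86) = 0.48
ε & δ = min(a, b) on (0.48, 0.86) = 0.48
~α = 1 − 0.80 = 0.20
~α = 1 − 0.80 = 0.20
~α & ~α = min(a, b) on (0.20, 0.20) = 0.20
(ε & δ) | (~α & ~α) = max(a, b) on (0.48, 0.20) = 0.48
(ε & (α | δ)) | ((ε & δ) | (~α & ~α)) = max(a, b) on (0.48, 0.48) = 0.48

0.48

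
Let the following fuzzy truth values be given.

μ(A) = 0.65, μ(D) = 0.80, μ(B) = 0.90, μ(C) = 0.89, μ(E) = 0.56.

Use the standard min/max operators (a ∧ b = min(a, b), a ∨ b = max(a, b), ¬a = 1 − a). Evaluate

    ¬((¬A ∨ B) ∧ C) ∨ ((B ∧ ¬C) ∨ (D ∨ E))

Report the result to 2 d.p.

0.80

¬A = 1 − 0.65 = 0.35
¬A ∨ B = max(a, b) on (0.35, 0.90) = 0.90
(¬A ∨ B) ∧ C = min(a, b) on (0.90, 0.89) = 0.89
¬((¬A ∨ B) ∧ C) = 1 − 0.89 = 0.11
¬C = 1 − 0.89 = 0.11
B ∧ ¬C = min(a, b) on (0.90, 0.11) = 0.11
D ∨ E = max(a, b) on (0.80, 0.56) = 0.80
(B ∧ ¬C) ∨ (D ∨ E) = max(a, b) on (0.11, 0.80) = 0.80
¬((¬A ∨ B) ∧ C) ∨ ((B ∧ ¬C) ∨ (D ∨ E)) = max(a, b) on (0.11, 0.80) = 0.80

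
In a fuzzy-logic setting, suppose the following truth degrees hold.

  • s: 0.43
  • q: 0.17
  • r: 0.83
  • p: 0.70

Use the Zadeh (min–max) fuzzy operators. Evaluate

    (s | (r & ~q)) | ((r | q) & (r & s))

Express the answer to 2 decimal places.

0.83

~q = 1 − 0.17 = 0.83
r & ~q = min(a, b) on (0.83, 0.83) = 0.83
s | (r & ~q) = max(a, b) on (0.43, 0.83) = 0.83
r | q = max(a, b) on (0.83, 0.17) = 0.83
r & s = min(a, b) on (0.83, 0.43) = 0.43
(r | q) & (r & s) = min(a, b) on (0.83, 0.43) = 0.43
(s | (r & ~q)) | ((r | q) & (r & s)) = max(a, b) on (0.83, 0.43) = 0.83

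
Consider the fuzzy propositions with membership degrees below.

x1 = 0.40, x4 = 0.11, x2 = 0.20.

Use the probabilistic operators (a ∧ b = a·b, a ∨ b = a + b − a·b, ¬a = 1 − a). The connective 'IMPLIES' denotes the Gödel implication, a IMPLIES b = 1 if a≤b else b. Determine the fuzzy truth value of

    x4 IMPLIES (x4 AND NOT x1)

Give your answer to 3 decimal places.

0.066

NOT x1 = 1 − 0.4000 = 0.6000
x4 AND NOT x1 = a·b on (0.1100, 0.6000) = 0.0660
x4 IMPLIES (x4 AND NOT x1)  [Gödel: 1 if a≤b else b] with a=0.1100, b=0.0660 → 0.0660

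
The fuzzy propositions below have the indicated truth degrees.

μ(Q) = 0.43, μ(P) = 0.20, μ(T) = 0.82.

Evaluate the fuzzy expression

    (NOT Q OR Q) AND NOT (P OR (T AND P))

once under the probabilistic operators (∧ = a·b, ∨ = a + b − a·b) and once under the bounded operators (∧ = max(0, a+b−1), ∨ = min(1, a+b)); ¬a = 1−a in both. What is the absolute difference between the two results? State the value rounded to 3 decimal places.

0.275

Under probabilistic:
  NOT Q = 1 − 0.4300 = 0.5700
  NOT Q OR Q = a + b − a·b on (0.5700, 0.4300) = 0.7549
  T AND P = a·b on (0.8200, 0.2000) = 0.1640
  P OR (T AND P) = a + b − a·b on (0.2000, 0.1640) = 0.3312
  NOT (P OR (T AND P)) = 1 − 0.3312 = 0.6688
  (NOT Q OR Q) AND NOT (P OR (T AND P)) = a·b on (0.7549, 0.6688) = 0.5049
  → value = 0.5049
Under bounded:
  NOT Q = 1 − 0.43 = 0.57
  NOT Q OR Q = min(1, a+b) on (0.57, 0.43) = 1.00
  T AND P = max(0, a+b−1) on (0.82, 0.20) = 0.02
  P OR (T AND P) = min(1, a+b) on (0.20, 0.02) = 0.22
  NOT (P OR (T AND P)) = 1 − 0.22 = 0.78
  (NOT Q OR Q) AND NOT (P OR (T AND P)) = max(0, a+b−1) on (1.00, 0.78) = 0.78
  → value = 0.7800
|0.5049 − 0.7800| = 0.275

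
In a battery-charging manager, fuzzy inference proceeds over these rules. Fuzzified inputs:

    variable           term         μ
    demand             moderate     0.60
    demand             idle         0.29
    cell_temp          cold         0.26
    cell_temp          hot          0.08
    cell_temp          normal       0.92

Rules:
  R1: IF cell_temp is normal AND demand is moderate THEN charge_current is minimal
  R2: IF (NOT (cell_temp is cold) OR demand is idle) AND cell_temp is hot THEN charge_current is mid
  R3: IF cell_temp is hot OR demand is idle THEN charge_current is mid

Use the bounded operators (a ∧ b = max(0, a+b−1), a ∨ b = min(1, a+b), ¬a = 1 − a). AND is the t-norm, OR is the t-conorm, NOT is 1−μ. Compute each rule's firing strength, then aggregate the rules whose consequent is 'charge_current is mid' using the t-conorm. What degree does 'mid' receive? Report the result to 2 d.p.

R1: normal=0.92, moderate=0.60; AND[max(0, a+b−1)] → w = 0.52
R2: (¬cold=1−0.26=0.74 OR idle=0.29) = 1.00; AND[max(0, a+b−1)] with hot=0.08 → w = 0.08
R3: hot=0.08, idle=0.29; OR[min(1, a+b)] → w = 0.37
Rules with consequent 'mid': {R2, R3} → strengths 0.08, 0.37
Aggregate via t-conorm [min(1, a+b)]: 0.45

0.45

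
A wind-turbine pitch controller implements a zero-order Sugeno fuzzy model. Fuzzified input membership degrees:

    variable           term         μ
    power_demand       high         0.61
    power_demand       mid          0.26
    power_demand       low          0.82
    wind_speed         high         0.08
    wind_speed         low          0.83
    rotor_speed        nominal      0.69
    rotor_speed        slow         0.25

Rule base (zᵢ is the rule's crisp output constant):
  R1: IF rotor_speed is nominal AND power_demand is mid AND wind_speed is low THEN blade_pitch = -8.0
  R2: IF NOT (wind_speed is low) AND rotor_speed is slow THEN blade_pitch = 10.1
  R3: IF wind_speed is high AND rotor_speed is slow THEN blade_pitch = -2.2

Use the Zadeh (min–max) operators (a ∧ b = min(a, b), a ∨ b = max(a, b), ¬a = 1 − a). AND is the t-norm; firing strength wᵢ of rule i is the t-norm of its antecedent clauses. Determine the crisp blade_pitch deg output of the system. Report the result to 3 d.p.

R1 (z=-8.0): nominal=0.69, mid=0.26, low=0.83; AND[min(a, b)] → w = 0.26
R2 (z=10.1): ¬low=1−0.83=0.17, slow=0.25; AND[min(a, b)] → w = 0.17
R3 (z=-2.2): high=0.08, slow=0.25; AND[min(a, b)] → w = 0.08
Weighted average = (0.26·-8.0 + 0.17·10.1 + 0.08·-2.2) / (0.26 + 0.17 + 0.08)
  = -0.5390 / 0.5100 = -1.057

-1.057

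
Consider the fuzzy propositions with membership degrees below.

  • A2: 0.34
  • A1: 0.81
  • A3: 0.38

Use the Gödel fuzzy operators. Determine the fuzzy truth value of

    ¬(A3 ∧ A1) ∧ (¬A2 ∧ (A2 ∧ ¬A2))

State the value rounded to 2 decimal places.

0.34

A3 ∧ A1 = min(a, b) on (0.38, 0.81) = 0.38
¬(A3 ∧ A1) = 1 − 0.38 = 0.62
¬A2 = 1 − 0.34 = 0.66
¬A2 = 1 − 0.34 = 0.66
A2 ∧ ¬A2 = min(a, b) on (0.34, 0.66) = 0.34
¬A2 ∧ (A2 ∧ ¬A2) = min(a, b) on (0.66, 0.34) = 0.34
¬(A3 ∧ A1) ∧ (¬A2 ∧ (A2 ∧ ¬A2)) = min(a, b) on (0.62, 0.34) = 0.34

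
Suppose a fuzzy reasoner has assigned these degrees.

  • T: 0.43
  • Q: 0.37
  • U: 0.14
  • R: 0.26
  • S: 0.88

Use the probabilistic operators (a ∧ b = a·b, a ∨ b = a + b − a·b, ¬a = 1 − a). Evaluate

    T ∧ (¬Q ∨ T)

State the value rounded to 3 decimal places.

¬Q = 1 − 0.3700 = 0.6300
¬Q ∨ T = a + b − a·b on (0.6300, 0.4300) = 0.7891
T ∧ (¬Q ∨ T) = a·b on (0.4300, 0.7891) = 0.3393

0.339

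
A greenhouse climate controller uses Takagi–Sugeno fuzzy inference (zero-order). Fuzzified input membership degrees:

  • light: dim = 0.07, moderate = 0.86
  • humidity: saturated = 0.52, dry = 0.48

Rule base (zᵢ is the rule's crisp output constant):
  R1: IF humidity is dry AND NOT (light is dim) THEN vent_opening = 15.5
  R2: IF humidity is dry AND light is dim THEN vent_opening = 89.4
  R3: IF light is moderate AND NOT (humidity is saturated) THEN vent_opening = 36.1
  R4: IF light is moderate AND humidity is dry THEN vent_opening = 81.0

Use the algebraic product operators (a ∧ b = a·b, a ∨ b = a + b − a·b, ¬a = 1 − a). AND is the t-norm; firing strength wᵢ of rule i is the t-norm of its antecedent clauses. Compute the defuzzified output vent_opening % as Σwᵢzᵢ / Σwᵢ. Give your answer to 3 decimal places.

R1 (z=15.5): dry=0.48, ¬dim=1−0.07=0.93; AND[a·b] → w = 0.4464
R2 (z=89.4): dry=0.48, dim=0.07; AND[a·b] → w = 0.0336
R3 (z=36.1): moderate=0.86, ¬saturated=1−0.52=0.48; AND[a·b] → w = 0.4128
R4 (z=81.0): moderate=0.86, dry=0.48; AND[a·b] → w = 0.4128
Weighted average = (0.4464·15.5 + 0.0336·89.4 + 0.4128·36.1 + 0.4128·81.0) / (0.4464 + 0.0336 + 0.4128 + 0.4128)
  = 58.2619 / 1.3056 = 44.625

44.625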